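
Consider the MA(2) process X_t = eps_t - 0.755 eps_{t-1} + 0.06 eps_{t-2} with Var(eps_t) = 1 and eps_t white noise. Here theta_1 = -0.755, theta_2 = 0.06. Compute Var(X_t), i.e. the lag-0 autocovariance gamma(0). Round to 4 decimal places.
\gamma(0) = 1.5736

For an MA(q) process X_t = eps_t + sum_i theta_i eps_{t-i} with
Var(eps_t) = sigma^2, the variance is
  gamma(0) = sigma^2 * (1 + sum_i theta_i^2).
  sum_i theta_i^2 = (-0.755)^2 + (0.06)^2 = 0.570025 + 0.0036 = 0.573625.
  gamma(0) = 1 * (1 + 0.573625) = 1 * 1.573625 = 1.573625, which rounds to 1.5736.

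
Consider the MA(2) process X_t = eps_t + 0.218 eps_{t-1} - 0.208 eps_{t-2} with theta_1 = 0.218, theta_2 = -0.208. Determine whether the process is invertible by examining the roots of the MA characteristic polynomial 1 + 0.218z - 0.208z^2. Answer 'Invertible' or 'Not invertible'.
\text{Invertible}

The MA(q) characteristic polynomial is P(z) = 1 + 0.218z - 0.208z^2.
Invertibility requires all roots to lie outside the unit circle, i.e. |z| > 1 for every root.
Set 1 + (0.218) z + (-0.208) z^2 = 0, i.e. a z^2 + b z + c = 0 with a = -0.208, b = 0.218, c = 1.
Discriminant D = b^2 - 4ac = (0.218)^2 - 4*(-0.208)*1 = 0.047524 - (-0.832) = 0.879524.
D >= 0, so the roots are real: z = (-b +/- sqrt(D)) / (2a) = (-0.218 +/- 0.937829) / (-0.416).
  z_1 = (-0.218 + 0.937829) / (-0.416) = -1.7304,   |z_1| = 1.7304.
  z_2 = (-0.218 - 0.937829) / (-0.416) = 2.7784,   |z_2| = 2.7784.
Moduli of all roots: 1.7304, 2.7784.
All moduli strictly greater than 1? Yes.
Verdict: Invertible.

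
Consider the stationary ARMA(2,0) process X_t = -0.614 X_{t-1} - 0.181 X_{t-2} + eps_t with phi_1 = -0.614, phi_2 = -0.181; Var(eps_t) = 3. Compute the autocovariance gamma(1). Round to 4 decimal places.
\gamma(1) = -2.2098

Multiply the model equation by X_{t-k} and take expectations. With theta_0 = psi_0 = 1 and psi_j the MA(infinity) weights, this gives
  gamma(k) - sum_i phi_i gamma(k-i) = c_k,
  c_k = sigma^2 * sum_{j=k..q} theta_j psi_{j-k}   (c_k = 0 for k > q),
using gamma(-m) = gamma(m).
Pure AR (q = 0): c_0 = sigma^2 = 3, c_k = 0 for k >= 1.
Equations for k = 0, 1, 2 (AR order 2, c_2 = 0):
  (E0) gamma(0) = phi_1 gamma(1) + phi_2 gamma(2) + c_0
  (E1) gamma(1) = phi_1 gamma(0) + phi_2 gamma(1) + c_1
  (E2) gamma(2) = phi_1 gamma(1) + phi_2 gamma(0)
From (E1): gamma(1) = A gamma(0) + B with
  A = phi_1 / (1 - phi_2) = -0.614 / 1.181 = -0.519898,   B = c_1 / (1 - phi_2) = 0 / 1.181 = 0.
Insert (E2) into (E0): gamma(0) (1 - phi_2^2) = phi_1 (1 + phi_2) gamma(1) + c_0.
  phi_1 (1 + phi_2) = (-0.614)(0.819) = -0.502866,   1 - phi_2^2 = 0.967239.
Replace gamma(1) by A gamma(0) + B and collect gamma(0):
  gamma(0) [0.967239 - (-0.502866)(-0.519898)] = c_0 = 3
  gamma(0) * 0.7058 = 3
  gamma(0) = 3 / 0.7058 = 4.250497.
  gamma(1) = A gamma(0) = (-0.519898)(4.250497) = -2.209827.
Therefore gamma(1) = -2.2098 (to 4 decimal places).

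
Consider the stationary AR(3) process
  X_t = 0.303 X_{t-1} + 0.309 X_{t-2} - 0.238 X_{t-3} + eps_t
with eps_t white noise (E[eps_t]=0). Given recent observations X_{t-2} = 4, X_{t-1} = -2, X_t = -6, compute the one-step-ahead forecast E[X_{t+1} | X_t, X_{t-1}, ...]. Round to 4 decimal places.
E[X_{t+1} \mid \mathcal F_t] = -3.3880

For an AR(p) model X_t = c + sum_i phi_i X_{t-i} + eps_t, the
one-step-ahead conditional mean is
  E[X_{t+1} | X_t, ...] = c + sum_i phi_i X_{t+1-i}.
Substitute known values:
  E[X_{t+1} | ...] = (0.303) * (-6) + (0.309) * (-2) + (-0.238) * (4)
                   = -3.3880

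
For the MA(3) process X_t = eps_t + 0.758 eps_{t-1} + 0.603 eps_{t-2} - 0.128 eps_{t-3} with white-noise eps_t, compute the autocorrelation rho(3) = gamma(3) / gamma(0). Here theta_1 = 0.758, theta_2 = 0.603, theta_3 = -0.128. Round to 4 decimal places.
\rho(3) = -0.0655

For an MA(q) process with theta_0 = 1, the autocovariance is
  gamma(k) = sigma^2 * sum_{i=0..q-k} theta_i * theta_{i+k},
and rho(k) = gamma(k) / gamma(0). Sigma^2 cancels.
  numerator   = (1)*(-0.128) = -0.128.
  denominator = (1)^2 + (0.758)^2 + (0.603)^2 + (-0.128)^2 = 1.954557.
  rho(3) = -0.128 / 1.954557 = -0.0655.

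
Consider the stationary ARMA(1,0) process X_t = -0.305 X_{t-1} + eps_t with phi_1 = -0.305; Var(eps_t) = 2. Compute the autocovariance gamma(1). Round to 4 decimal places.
\gamma(1) = -0.6726

Multiply the model equation by X_{t-k} and take expectations. With theta_0 = psi_0 = 1 and psi_j the MA(infinity) weights, this gives
  gamma(k) - sum_i phi_i gamma(k-i) = c_k,
  c_k = sigma^2 * sum_{j=k..q} theta_j psi_{j-k}   (c_k = 0 for k > q),
using gamma(-m) = gamma(m).
Pure AR (q = 0): c_0 = sigma^2 = 2, c_k = 0 for k >= 1.
Equations for k = 0 and k = 1 (AR order 1):
  gamma(0) = phi_1 gamma(1) + c_0
  gamma(1) = phi_1 gamma(0) + c_1
Substituting the second into the first: gamma(0) (1 - phi_1^2) = c_0 + phi_1 c_1, so
  gamma(0) = c_0 / (1 - phi_1^2) = 2 / (1 - (-0.305)^2) = 2 / 0.906975 = 2.205132.
  gamma(1) = phi_1 gamma(0) = (-0.305)(2.205132) = -0.672565.
Therefore gamma(1) = -0.6726 (to 4 decimal places).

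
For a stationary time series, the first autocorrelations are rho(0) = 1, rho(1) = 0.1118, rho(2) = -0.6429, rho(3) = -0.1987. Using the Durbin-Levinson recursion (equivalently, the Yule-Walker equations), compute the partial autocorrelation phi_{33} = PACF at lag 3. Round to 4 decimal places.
\phi_{33} = -0.0089

The PACF at lag k is phi_{kk}, the last component of the solution
to the Yule-Walker system G_k phi = r_k where
  (G_k)_{ij} = rho(|i - j|), (r_k)_i = rho(i), i,j = 1..k.
Equivalently, Durbin-Levinson gives phi_{kk} iteratively:
  phi_{11} = rho(1)
  phi_{kk} = [rho(k) - sum_{j=1..k-1} phi_{k-1,j} rho(k-j)]
            / [1 - sum_{j=1..k-1} phi_{k-1,j} rho(j)],
  phi_{k,j} = phi_{k-1,j} - phi_{kk} phi_{k-1,k-j},  j = 1..k-1.
Step k = 1:
  phi_11 = rho(1) = 0.1118.
Step k = 2:
  phi_22 = [rho(2) - phi_11 rho(1)] / [1 - phi_11 rho(1)] = [-0.6429 - (0.1118)(0.1118)] / [1 - (0.1118)(0.1118)]
         = -0.65539924 / 0.98750076 = -0.663695.
  Update: phi_21 = phi_11 - phi_22 phi_11 = 0.1118 - (-0.663695)(0.1118) = 0.186001.
Step k = 3:
  phi_33 = [rho(3) - phi_21 rho(2) - phi_22 rho(1)] / [1 - phi_21 rho(1) - phi_22 rho(2)]
    numerator   = -0.1987 - (0.186001)(-0.6429) - (-0.663695)(0.1118) = -0.00491881
    denominator = 1 - (0.186001)(0.1118) - (-0.663695)(-0.6429) = 0.55251561
  phi_33 = -0.00491881 / 0.55251561 = -0.0089.
Therefore phi_{33} = -0.0089.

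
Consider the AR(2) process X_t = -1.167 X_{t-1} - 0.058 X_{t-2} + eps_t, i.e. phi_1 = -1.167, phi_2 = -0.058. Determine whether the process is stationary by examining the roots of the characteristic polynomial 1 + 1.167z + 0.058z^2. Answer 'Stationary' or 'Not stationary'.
\text{Not stationary}

The AR(p) characteristic polynomial is P(z) = 1 + 1.167z + 0.058z^2.
Stationarity requires all roots to lie outside the unit circle, i.e. |z| > 1 for every root.
Set 1 + (1.167) z + (0.058) z^2 = 0, i.e. a z^2 + b z + c = 0 with a = 0.058, b = 1.167, c = 1.
Discriminant D = b^2 - 4ac = (1.167)^2 - 4*(0.058)*1 = 1.361889 - (0.232) = 1.129889.
D >= 0, so the roots are real: z = (-b +/- sqrt(D)) / (2a) = (-1.167 +/- 1.062962) / (0.116).
  z_1 = (-1.167 + 1.062962) / (0.116) = -0.8969,   |z_1| = 0.8969.
  z_2 = (-1.167 - 1.062962) / (0.116) = -19.2238,   |z_2| = 19.2238.
Moduli of all roots: 0.8969, 19.2238.
All moduli strictly greater than 1? No.
Verdict: Not stationary.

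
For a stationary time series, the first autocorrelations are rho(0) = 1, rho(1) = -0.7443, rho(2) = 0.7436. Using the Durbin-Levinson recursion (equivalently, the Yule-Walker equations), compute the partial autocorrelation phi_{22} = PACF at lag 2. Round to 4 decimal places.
\phi_{22} = 0.4251

The PACF at lag k is phi_{kk}, the last component of the solution
to the Yule-Walker system G_k phi = r_k where
  (G_k)_{ij} = rho(|i - j|), (r_k)_i = rho(i), i,j = 1..k.
Equivalently, Durbin-Levinson gives phi_{kk} iteratively:
  phi_{11} = rho(1)
  phi_{kk} = [rho(k) - sum_{j=1..k-1} phi_{k-1,j} rho(k-j)]
            / [1 - sum_{j=1..k-1} phi_{k-1,j} rho(j)],
  phi_{k,j} = phi_{k-1,j} - phi_{kk} phi_{k-1,k-j},  j = 1..k-1.
Step k = 1:
  phi_11 = rho(1) = -0.7443.
Step k = 2:
  phi_22 = [rho(2) - phi_11 rho(1)] / [1 - phi_11 rho(1)] = [0.7436 - (-0.7443)(-0.7443)] / [1 - (-0.7443)(-0.7443)]
         = 0.18961751 / 0.44601751 = 0.4251.
Therefore phi_{22} = 0.4251.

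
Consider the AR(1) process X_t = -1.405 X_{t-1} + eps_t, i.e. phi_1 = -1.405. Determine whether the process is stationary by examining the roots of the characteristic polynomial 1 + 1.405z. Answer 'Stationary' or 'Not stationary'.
\text{Not stationary}

The AR(p) characteristic polynomial is P(z) = 1 + 1.405z.
Stationarity requires all roots to lie outside the unit circle, i.e. |z| > 1 for every root.
This is linear in z: 1 + (1.405) z = 0  =>  z = -1/(1.405) = -0.711744,  |z| = 0.711744.
Moduli of all roots: 0.7117.
All moduli strictly greater than 1? No.
Verdict: Not stationary.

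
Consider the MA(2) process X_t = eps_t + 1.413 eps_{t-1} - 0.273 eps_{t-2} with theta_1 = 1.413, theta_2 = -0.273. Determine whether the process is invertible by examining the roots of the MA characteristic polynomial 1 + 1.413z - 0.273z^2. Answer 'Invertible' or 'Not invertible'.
\text{Not invertible}

The MA(q) characteristic polynomial is P(z) = 1 + 1.413z - 0.273z^2.
Invertibility requires all roots to lie outside the unit circle, i.e. |z| > 1 for every root.
Set 1 + (1.413) z + (-0.273) z^2 = 0, i.e. a z^2 + b z + c = 0 with a = -0.273, b = 1.413, c = 1.
Discriminant D = b^2 - 4ac = (1.413)^2 - 4*(-0.273)*1 = 1.996569 - (-1.092) = 3.088569.
D >= 0, so the roots are real: z = (-b +/- sqrt(D)) / (2a) = (-1.413 +/- 1.757433) / (-0.546).
  z_1 = (-1.413 + 1.757433) / (-0.546) = -0.6308,   |z_1| = 0.6308.
  z_2 = (-1.413 - 1.757433) / (-0.546) = 5.8067,   |z_2| = 5.8067.
Moduli of all roots: 0.6308, 5.8067.
All moduli strictly greater than 1? No.
Verdict: Not invertible.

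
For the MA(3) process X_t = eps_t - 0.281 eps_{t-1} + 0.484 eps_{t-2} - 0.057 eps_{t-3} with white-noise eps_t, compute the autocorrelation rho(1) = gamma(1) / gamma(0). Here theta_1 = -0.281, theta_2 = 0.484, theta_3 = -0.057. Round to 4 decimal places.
\rho(1) = -0.3377

For an MA(q) process with theta_0 = 1, the autocovariance is
  gamma(k) = sigma^2 * sum_{i=0..q-k} theta_i * theta_{i+k},
and rho(k) = gamma(k) / gamma(0). Sigma^2 cancels.
  numerator   = (1)*(-0.281) + (-0.281)*(0.484) + (0.484)*(-0.057) = -0.444592.
  denominator = (1)^2 + (-0.281)^2 + (0.484)^2 + (-0.057)^2 = 1.316466.
  rho(1) = -0.444592 / 1.316466 = -0.3377.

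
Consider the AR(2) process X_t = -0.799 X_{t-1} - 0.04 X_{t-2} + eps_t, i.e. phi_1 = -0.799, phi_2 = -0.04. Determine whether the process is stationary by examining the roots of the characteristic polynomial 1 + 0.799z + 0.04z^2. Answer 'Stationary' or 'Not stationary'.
\text{Stationary}

The AR(p) characteristic polynomial is P(z) = 1 + 0.799z + 0.04z^2.
Stationarity requires all roots to lie outside the unit circle, i.e. |z| > 1 for every root.
Set 1 + (0.799) z + (0.04) z^2 = 0, i.e. a z^2 + b z + c = 0 with a = 0.04, b = 0.799, c = 1.
Discriminant D = b^2 - 4ac = (0.799)^2 - 4*(0.04)*1 = 0.638401 - (0.16) = 0.478401.
D >= 0, so the roots are real: z = (-b +/- sqrt(D)) / (2a) = (-0.799 +/- 0.691665) / (0.08).
  z_1 = (-0.799 + 0.691665) / (0.08) = -1.3417,   |z_1| = 1.3417.
  z_2 = (-0.799 - 0.691665) / (0.08) = -18.6333,   |z_2| = 18.6333.
Moduli of all roots: 1.3417, 18.6333.
All moduli strictly greater than 1? Yes.
Verdict: Stationary.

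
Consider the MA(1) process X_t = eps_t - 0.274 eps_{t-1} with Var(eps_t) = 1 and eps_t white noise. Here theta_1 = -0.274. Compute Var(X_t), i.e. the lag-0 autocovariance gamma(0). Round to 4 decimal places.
\gamma(0) = 1.0751

For an MA(q) process X_t = eps_t + sum_i theta_i eps_{t-i} with
Var(eps_t) = sigma^2, the variance is
  gamma(0) = sigma^2 * (1 + sum_i theta_i^2).
  sum_i theta_i^2 = (-0.274)^2 = 0.075076.
  gamma(0) = 1 * (1 + 0.075076) = 1 * 1.075076 = 1.075076, which rounds to 1.0751.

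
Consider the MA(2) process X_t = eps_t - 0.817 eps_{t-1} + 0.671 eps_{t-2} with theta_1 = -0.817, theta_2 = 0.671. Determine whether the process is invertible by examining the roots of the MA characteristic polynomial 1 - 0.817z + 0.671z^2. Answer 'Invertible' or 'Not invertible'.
\text{Invertible}

The MA(q) characteristic polynomial is P(z) = 1 - 0.817z + 0.671z^2.
Invertibility requires all roots to lie outside the unit circle, i.e. |z| > 1 for every root.
Set 1 + (-0.817) z + (0.671) z^2 = 0, i.e. a z^2 + b z + c = 0 with a = 0.671, b = -0.817, c = 1.
Discriminant D = b^2 - 4ac = (-0.817)^2 - 4*(0.671)*1 = 0.667489 - (2.684) = -2.016511.
D < 0, so the roots are the complex-conjugate pair z = (-b +/- i sqrt(-D)) / (2a) = 0.6088 +/- 1.0582i.
For a conjugate pair |z|^2 = z * conj(z) = (product of roots) = c/a = 1/(0.671) = 1.490313, so |z| = sqrt(1.490313) = 1.2208 for both roots.
Moduli of all roots: 1.2208, 1.2208.
All moduli strictly greater than 1? Yes.
Verdict: Invertible.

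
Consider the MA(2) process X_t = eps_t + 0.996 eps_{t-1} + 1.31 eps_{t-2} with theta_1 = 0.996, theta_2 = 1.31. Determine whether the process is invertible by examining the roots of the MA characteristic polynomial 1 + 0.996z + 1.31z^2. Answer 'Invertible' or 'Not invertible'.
\text{Not invertible}

The MA(q) characteristic polynomial is P(z) = 1 + 0.996z + 1.31z^2.
Invertibility requires all roots to lie outside the unit circle, i.e. |z| > 1 for every root.
Set 1 + (0.996) z + (1.31) z^2 = 0, i.e. a z^2 + b z + c = 0 with a = 1.31, b = 0.996, c = 1.
Discriminant D = b^2 - 4ac = (0.996)^2 - 4*(1.31)*1 = 0.992016 - (5.24) = -4.247984.
D < 0, so the roots are the complex-conjugate pair z = (-b +/- i sqrt(-D)) / (2a) = -0.3802 +/- 0.7867i.
For a conjugate pair |z|^2 = z * conj(z) = (product of roots) = c/a = 1/(1.31) = 0.763359, so |z| = sqrt(0.763359) = 0.8737 for both roots.
Moduli of all roots: 0.8737, 0.8737.
All moduli strictly greater than 1? No.
Verdict: Not invertible.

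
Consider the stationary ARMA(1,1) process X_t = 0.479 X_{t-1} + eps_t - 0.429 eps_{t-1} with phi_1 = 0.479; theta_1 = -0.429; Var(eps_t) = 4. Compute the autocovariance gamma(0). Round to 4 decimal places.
\gamma(0) = 4.0130

Multiply the model equation by X_{t-k} and take expectations. With theta_0 = psi_0 = 1 and psi_j the MA(infinity) weights, this gives
  gamma(k) - sum_i phi_i gamma(k-i) = c_k,
  c_k = sigma^2 * sum_{j=k..q} theta_j psi_{j-k}   (c_k = 0 for k > q),
using gamma(-m) = gamma(m).
psi-weights needed (psi_j = theta_j + sum_i phi_i psi_{j-i}):
  psi_1 = theta_1 + phi_1 = -0.429 + (0.479) = 0.05
Right-hand sides:
  c_0 = sigma^2 (1 + theta_1 psi_1) = 4 * (1 + (-0.429)(0.05)) = 4 * 0.97855 = 3.9142
  c_1 = sigma^2 theta_1 = 4 * (-0.429) = -1.716
  c_2 = 0
Equations for k = 0 and k = 1 (AR order 1):
  gamma(0) = phi_1 gamma(1) + c_0
  gamma(1) = phi_1 gamma(0) + c_1
Substituting the second into the first: gamma(0) (1 - phi_1^2) = c_0 + phi_1 c_1, so
  gamma(0) = (c_0 + phi_1 c_1) / (1 - phi_1^2) = (3.9142 + (0.479)(-1.716)) / (1 - (0.479)^2) = 3.092236 / 0.770559 = 4.012978.
Therefore gamma(0) = 4.0130 (to 4 decimal places).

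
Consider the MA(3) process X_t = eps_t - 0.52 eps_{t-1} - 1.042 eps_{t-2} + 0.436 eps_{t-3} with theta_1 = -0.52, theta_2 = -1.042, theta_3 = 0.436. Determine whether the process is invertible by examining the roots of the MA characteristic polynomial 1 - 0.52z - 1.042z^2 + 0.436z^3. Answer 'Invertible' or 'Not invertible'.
\text{Not invertible}

The MA(q) characteristic polynomial is P(z) = 1 - 0.52z - 1.042z^2 + 0.436z^3.
Invertibility requires all roots to lie outside the unit circle, i.e. |z| > 1 for every root.
Degree 3: look for a simple real root z0 first, then factor out (1 - z/z0) and solve the remaining quadratic.
Testing z0 = 2.5: P(2.5) = 1 + (-0.52)(2.5) + (-1.042)(2.5)^2 + (0.436)(2.5)^3
  = 1 + (-1.3) + (-6.5125) + (6.8125) = 0.  So z_0 = 2.5 is a root, |z_0| = 2.5.
Divide out the factor (1 - 0.4 z) = (1 - z/z0) (since 1/z0 = 0.4):
  P(z) = (1 - 0.4 z)(1 + (-0.12) z + (-1.09) z^2)
  [check: z-coef -0.12 - (0.4) = -0.52; z^2-coef -1.09 - (0.4)(-0.12) = -1.042; z^3-coef -(0.4)(-1.09) = 0.436.]
Remaining roots from the quadratic factor 1 + (-0.12) z + (-1.09) z^2:
  Set 1 + (-0.12) z + (-1.09) z^2 = 0, i.e. a z^2 + b z + c = 0 with a = -1.09, b = -0.12, c = 1.
  Discriminant D = b^2 - 4ac = (-0.12)^2 - 4*(-1.09)*1 = 0.0144 - (-4.36) = 4.3744.
  D >= 0, so the roots are real: z = (-b +/- sqrt(D)) / (2a) = (0.12 +/- 2.091507) / (-2.18).
    z_1 = (0.12 + 2.091507) / (-2.18) = -1.0145,   |z_1| = 1.0145.
    z_2 = (0.12 - 2.091507) / (-2.18) = 0.9044,   |z_2| = 0.9044.
Moduli of all roots: 2.5000, 1.0145, 0.9044.
All moduli strictly greater than 1? No.
Verdict: Not invertible.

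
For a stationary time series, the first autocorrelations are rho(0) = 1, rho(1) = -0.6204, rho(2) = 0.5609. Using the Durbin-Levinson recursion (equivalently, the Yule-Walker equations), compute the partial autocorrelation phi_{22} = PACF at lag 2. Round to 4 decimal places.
\phi_{22} = 0.2861

The PACF at lag k is phi_{kk}, the last component of the solution
to the Yule-Walker system G_k phi = r_k where
  (G_k)_{ij} = rho(|i - j|), (r_k)_i = rho(i), i,j = 1..k.
Equivalently, Durbin-Levinson gives phi_{kk} iteratively:
  phi_{11} = rho(1)
  phi_{kk} = [rho(k) - sum_{j=1..k-1} phi_{k-1,j} rho(k-j)]
            / [1 - sum_{j=1..k-1} phi_{k-1,j} rho(j)],
  phi_{k,j} = phi_{k-1,j} - phi_{kk} phi_{k-1,k-j},  j = 1..k-1.
Step k = 1:
  phi_11 = rho(1) = -0.6204.
Step k = 2:
  phi_22 = [rho(2) - phi_11 rho(1)] / [1 - phi_11 rho(1)] = [0.5609 - (-0.6204)(-0.6204)] / [1 - (-0.6204)(-0.6204)]
         = 0.17600384 / 0.61510384 = 0.2861.
Therefore phi_{22} = 0.2861.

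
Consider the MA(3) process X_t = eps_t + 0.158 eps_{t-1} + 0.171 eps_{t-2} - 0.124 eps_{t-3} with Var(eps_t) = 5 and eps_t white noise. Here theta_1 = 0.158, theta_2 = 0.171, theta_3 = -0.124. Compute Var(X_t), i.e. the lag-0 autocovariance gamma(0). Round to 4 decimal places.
\gamma(0) = 5.3479

For an MA(q) process X_t = eps_t + sum_i theta_i eps_{t-i} with
Var(eps_t) = sigma^2, the variance is
  gamma(0) = sigma^2 * (1 + sum_i theta_i^2).
  sum_i theta_i^2 = (0.158)^2 + (0.171)^2 + (-0.124)^2 = 0.024964 + 0.029241 + 0.015376 = 0.069581.
  gamma(0) = 5 * (1 + 0.069581) = 5 * 1.069581 = 5.347905, which rounds to 5.3479.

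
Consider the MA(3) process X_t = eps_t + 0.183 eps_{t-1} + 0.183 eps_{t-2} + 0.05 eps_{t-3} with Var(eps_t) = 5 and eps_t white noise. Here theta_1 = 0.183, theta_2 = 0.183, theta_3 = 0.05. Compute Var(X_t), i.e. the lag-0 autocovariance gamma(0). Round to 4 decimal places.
\gamma(0) = 5.3474

For an MA(q) process X_t = eps_t + sum_i theta_i eps_{t-i} with
Var(eps_t) = sigma^2, the variance is
  gamma(0) = sigma^2 * (1 + sum_i theta_i^2).
  sum_i theta_i^2 = (0.183)^2 + (0.183)^2 + (0.05)^2 = 0.033489 + 0.033489 + 0.0025 = 0.069478.
  gamma(0) = 5 * (1 + 0.069478) = 5 * 1.069478 = 5.34739, which rounds to 5.3474.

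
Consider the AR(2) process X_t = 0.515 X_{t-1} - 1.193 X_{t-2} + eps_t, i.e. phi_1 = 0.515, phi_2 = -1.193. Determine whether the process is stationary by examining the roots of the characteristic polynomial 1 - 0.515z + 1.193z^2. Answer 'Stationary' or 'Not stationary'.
\text{Not stationary}

The AR(p) characteristic polynomial is P(z) = 1 - 0.515z + 1.193z^2.
Stationarity requires all roots to lie outside the unit circle, i.e. |z| > 1 for every root.
Set 1 + (-0.515) z + (1.193) z^2 = 0, i.e. a z^2 + b z + c = 0 with a = 1.193, b = -0.515, c = 1.
Discriminant D = b^2 - 4ac = (-0.515)^2 - 4*(1.193)*1 = 0.265225 - (4.772) = -4.506775.
D < 0, so the roots are the complex-conjugate pair z = (-b +/- i sqrt(-D)) / (2a) = 0.2158 +/- 0.8897i.
For a conjugate pair |z|^2 = z * conj(z) = (product of roots) = c/a = 1/(1.193) = 0.838223, so |z| = sqrt(0.838223) = 0.9155 for both roots.
Moduli of all roots: 0.9155, 0.9155.
All moduli strictly greater than 1? No.
Verdict: Not stationary.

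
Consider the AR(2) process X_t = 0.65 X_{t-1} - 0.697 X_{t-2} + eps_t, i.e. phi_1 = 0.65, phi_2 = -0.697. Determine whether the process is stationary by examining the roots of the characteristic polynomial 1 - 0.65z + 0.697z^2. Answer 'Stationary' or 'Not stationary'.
\text{Stationary}

The AR(p) characteristic polynomial is P(z) = 1 - 0.65z + 0.697z^2.
Stationarity requires all roots to lie outside the unit circle, i.e. |z| > 1 for every root.
Set 1 + (-0.65) z + (0.697) z^2 = 0, i.e. a z^2 + b z + c = 0 with a = 0.697, b = -0.65, c = 1.
Discriminant D = b^2 - 4ac = (-0.65)^2 - 4*(0.697)*1 = 0.4225 - (2.788) = -2.3655.
D < 0, so the roots are the complex-conjugate pair z = (-b +/- i sqrt(-D)) / (2a) = 0.4663 +/- 1.1033i.
For a conjugate pair |z|^2 = z * conj(z) = (product of roots) = c/a = 1/(0.697) = 1.43472, so |z| = sqrt(1.43472) = 1.1978 for both roots.
Moduli of all roots: 1.1978, 1.1978.
All moduli strictly greater than 1? Yes.
Verdict: Stationary.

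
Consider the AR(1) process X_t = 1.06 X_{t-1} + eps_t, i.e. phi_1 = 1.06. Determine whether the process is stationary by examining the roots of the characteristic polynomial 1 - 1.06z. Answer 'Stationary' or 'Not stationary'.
\text{Not stationary}

The AR(p) characteristic polynomial is P(z) = 1 - 1.06z.
Stationarity requires all roots to lie outside the unit circle, i.e. |z| > 1 for every root.
This is linear in z: 1 + (-1.06) z = 0  =>  z = -1/(-1.06) = 0.943396,  |z| = 0.943396.
Moduli of all roots: 0.9434.
All moduli strictly greater than 1? No.
Verdict: Not stationary.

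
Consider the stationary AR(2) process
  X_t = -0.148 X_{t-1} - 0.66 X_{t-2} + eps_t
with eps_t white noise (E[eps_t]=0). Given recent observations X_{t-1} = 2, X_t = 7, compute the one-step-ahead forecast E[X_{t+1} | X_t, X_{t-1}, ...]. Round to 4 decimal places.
E[X_{t+1} \mid \mathcal F_t] = -2.3560

For an AR(p) model X_t = c + sum_i phi_i X_{t-i} + eps_t, the
one-step-ahead conditional mean is
  E[X_{t+1} | X_t, ...] = c + sum_i phi_i X_{t+1-i}.
Substitute known values:
  E[X_{t+1} | ...] = (-0.148) * (7) + (-0.66) * (2)
                   = -2.3560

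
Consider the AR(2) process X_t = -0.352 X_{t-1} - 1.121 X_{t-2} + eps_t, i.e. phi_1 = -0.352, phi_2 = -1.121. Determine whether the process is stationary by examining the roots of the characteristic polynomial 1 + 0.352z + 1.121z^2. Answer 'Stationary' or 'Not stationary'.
\text{Not stationary}

The AR(p) characteristic polynomial is P(z) = 1 + 0.352z + 1.121z^2.
Stationarity requires all roots to lie outside the unit circle, i.e. |z| > 1 for every root.
Set 1 + (0.352) z + (1.121) z^2 = 0, i.e. a z^2 + b z + c = 0 with a = 1.121, b = 0.352, c = 1.
Discriminant D = b^2 - 4ac = (0.352)^2 - 4*(1.121)*1 = 0.123904 - (4.484) = -4.360096.
D < 0, so the roots are the complex-conjugate pair z = (-b +/- i sqrt(-D)) / (2a) = -0.157 +/- 0.9313i.
For a conjugate pair |z|^2 = z * conj(z) = (product of roots) = c/a = 1/(1.121) = 0.892061, so |z| = sqrt(0.892061) = 0.9445 for both roots.
Moduli of all roots: 0.9445, 0.9445.
All moduli strictly greater than 1? No.
Verdict: Not stationary.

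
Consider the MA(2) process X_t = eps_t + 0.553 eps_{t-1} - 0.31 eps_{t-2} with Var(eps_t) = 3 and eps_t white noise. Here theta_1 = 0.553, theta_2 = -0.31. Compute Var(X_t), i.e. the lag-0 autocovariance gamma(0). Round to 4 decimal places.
\gamma(0) = 4.2057

For an MA(q) process X_t = eps_t + sum_i theta_i eps_{t-i} with
Var(eps_t) = sigma^2, the variance is
  gamma(0) = sigma^2 * (1 + sum_i theta_i^2).
  sum_i theta_i^2 = (0.553)^2 + (-0.31)^2 = 0.305809 + 0.0961 = 0.401909.
  gamma(0) = 3 * (1 + 0.401909) = 3 * 1.401909 = 4.205727, which rounds to 4.2057.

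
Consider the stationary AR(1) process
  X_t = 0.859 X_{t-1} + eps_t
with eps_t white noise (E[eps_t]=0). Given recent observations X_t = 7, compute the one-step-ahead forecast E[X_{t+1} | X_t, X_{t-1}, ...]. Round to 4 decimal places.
E[X_{t+1} \mid \mathcal F_t] = 6.0130

For an AR(p) model X_t = c + sum_i phi_i X_{t-i} + eps_t, the
one-step-ahead conditional mean is
  E[X_{t+1} | X_t, ...] = c + sum_i phi_i X_{t+1-i}.
Substitute known values:
  E[X_{t+1} | ...] = (0.859) * (7)
                   = 6.0130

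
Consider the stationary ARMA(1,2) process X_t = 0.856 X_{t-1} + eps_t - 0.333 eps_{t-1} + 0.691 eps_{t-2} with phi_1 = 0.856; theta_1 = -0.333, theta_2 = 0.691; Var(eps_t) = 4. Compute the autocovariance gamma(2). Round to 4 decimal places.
\gamma(2) = 20.8131

Multiply the model equation by X_{t-k} and take expectations. With theta_0 = psi_0 = 1 and psi_j the MA(infinity) weights, this gives
  gamma(k) - sum_i phi_i gamma(k-i) = c_k,
  c_k = sigma^2 * sum_{j=k..q} theta_j psi_{j-k}   (c_k = 0 for k > q),
using gamma(-m) = gamma(m).
psi-weights needed (psi_j = theta_j + sum_i phi_i psi_{j-i}):
  psi_1 = theta_1 + phi_1 = -0.333 + (0.856) = 0.523
  psi_2 = theta_2 + phi_1 psi_1 = 0.691 + (0.856)(0.523) = 1.138688
Right-hand sides:
  c_0 = sigma^2 (1 + theta_1 psi_1 + theta_2 psi_2) = 4 * (1 + (-0.333)(0.523) + (0.691)(1.138688)) = 4 * 1.612674 = 6.450698
  c_1 = sigma^2 (theta_1 + theta_2 psi_1) = 4 * (-0.333 + (0.691)(0.523)) = 0.113572
  c_2 = sigma^2 theta_2 = 4 * (0.691) = 2.764
Equations for k = 0 and k = 1 (AR order 1):
  gamma(0) = phi_1 gamma(1) + c_0
  gamma(1) = phi_1 gamma(0) + c_1
Substituting the second into the first: gamma(0) (1 - phi_1^2) = c_0 + phi_1 c_1, so
  gamma(0) = (c_0 + phi_1 c_1) / (1 - phi_1^2) = (6.450698 + (0.856)(0.113572)) / (1 - (0.856)^2) = 6.547915 / 0.267264 = 24.499803.
  gamma(1) = phi_1 gamma(0) + c_1 = (0.856)(24.499803) + (0.113572) = 21.085403.
For k = 2: gamma(2) = phi_1 gamma(1) + c_2
  = (0.856)(21.085403) + (2.764) = 20.813105.
Therefore gamma(2) = 20.8131 (to 4 decimal places).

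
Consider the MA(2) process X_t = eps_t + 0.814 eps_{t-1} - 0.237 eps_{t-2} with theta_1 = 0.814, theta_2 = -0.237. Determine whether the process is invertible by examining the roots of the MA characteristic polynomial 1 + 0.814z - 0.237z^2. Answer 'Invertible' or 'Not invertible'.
\text{Not invertible}

The MA(q) characteristic polynomial is P(z) = 1 + 0.814z - 0.237z^2.
Invertibility requires all roots to lie outside the unit circle, i.e. |z| > 1 for every root.
Set 1 + (0.814) z + (-0.237) z^2 = 0, i.e. a z^2 + b z + c = 0 with a = -0.237, b = 0.814, c = 1.
Discriminant D = b^2 - 4ac = (0.814)^2 - 4*(-0.237)*1 = 0.662596 - (-0.948) = 1.610596.
D >= 0, so the roots are real: z = (-b +/- sqrt(D)) / (2a) = (-0.814 +/- 1.269093) / (-0.474).
  z_1 = (-0.814 + 1.269093) / (-0.474) = -0.9601,   |z_1| = 0.9601.
  z_2 = (-0.814 - 1.269093) / (-0.474) = 4.3947,   |z_2| = 4.3947.
Moduli of all roots: 0.9601, 4.3947.
All moduli strictly greater than 1? No.
Verdict: Not invertible.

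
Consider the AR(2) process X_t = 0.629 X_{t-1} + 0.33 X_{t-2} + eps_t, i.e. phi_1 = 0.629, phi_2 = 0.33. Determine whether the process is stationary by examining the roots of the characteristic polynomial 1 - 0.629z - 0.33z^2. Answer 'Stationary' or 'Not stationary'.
\text{Stationary}

The AR(p) characteristic polynomial is P(z) = 1 - 0.629z - 0.33z^2.
Stationarity requires all roots to lie outside the unit circle, i.e. |z| > 1 for every root.
Set 1 + (-0.629) z + (-0.33) z^2 = 0, i.e. a z^2 + b z + c = 0 with a = -0.33, b = -0.629, c = 1.
Discriminant D = b^2 - 4ac = (-0.629)^2 - 4*(-0.33)*1 = 0.395641 - (-1.32) = 1.715641.
D >= 0, so the roots are real: z = (-b +/- sqrt(D)) / (2a) = (0.629 +/- 1.309825) / (-0.66).
  z_1 = (0.629 + 1.309825) / (-0.66) = -2.9376,   |z_1| = 2.9376.
  z_2 = (0.629 - 1.309825) / (-0.66) = 1.0316,   |z_2| = 1.0316.
Moduli of all roots: 2.9376, 1.0316.
All moduli strictly greater than 1? Yes.
Verdict: Stationary.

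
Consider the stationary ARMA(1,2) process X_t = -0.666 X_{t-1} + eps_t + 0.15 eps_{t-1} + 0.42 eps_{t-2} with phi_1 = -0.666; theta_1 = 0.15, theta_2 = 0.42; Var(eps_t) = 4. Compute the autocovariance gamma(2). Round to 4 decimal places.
\gamma(2) = 5.9638

Multiply the model equation by X_{t-k} and take expectations. With theta_0 = psi_0 = 1 and psi_j the MA(infinity) weights, this gives
  gamma(k) - sum_i phi_i gamma(k-i) = c_k,
  c_k = sigma^2 * sum_{j=k..q} theta_j psi_{j-k}   (c_k = 0 for k > q),
using gamma(-m) = gamma(m).
psi-weights needed (psi_j = theta_j + sum_i phi_i psi_{j-i}):
  psi_1 = theta_1 + phi_1 = 0.15 + (-0.666) = -0.516
  psi_2 = theta_2 + phi_1 psi_1 = 0.42 + (-0.666)(-0.516) = 0.763656
Right-hand sides:
  c_0 = sigma^2 (1 + theta_1 psi_1 + theta_2 psi_2) = 4 * (1 + (0.15)(-0.516) + (0.42)(0.763656)) = 4 * 1.243336 = 4.973342
  c_1 = sigma^2 (theta_1 + theta_2 psi_1) = 4 * (0.15 + (0.42)(-0.516)) = -0.26688
  c_2 = sigma^2 theta_2 = 4 * (0.42) = 1.68
Equations for k = 0 and k = 1 (AR order 1):
  gamma(0) = phi_1 gamma(1) + c_0
  gamma(1) = phi_1 gamma(0) + c_1
Substituting the second into the first: gamma(0) (1 - phi_1^2) = c_0 + phi_1 c_1, so
  gamma(0) = (c_0 + phi_1 c_1) / (1 - phi_1^2) = (4.973342 + (-0.666)(-0.26688)) / (1 - (-0.666)^2) = 5.151084 / 0.556444 = 9.257147.
  gamma(1) = phi_1 gamma(0) + c_1 = (-0.666)(9.257147) + (-0.26688) = -6.43214.
For k = 2: gamma(2) = phi_1 gamma(1) + c_2
  = (-0.666)(-6.43214) + (1.68) = 5.963805.
Therefore gamma(2) = 5.9638 (to 4 decimal places).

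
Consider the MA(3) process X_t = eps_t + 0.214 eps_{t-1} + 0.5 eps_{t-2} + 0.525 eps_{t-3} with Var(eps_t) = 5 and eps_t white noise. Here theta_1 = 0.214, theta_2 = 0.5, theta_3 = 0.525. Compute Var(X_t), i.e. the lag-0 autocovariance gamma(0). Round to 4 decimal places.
\gamma(0) = 7.8571

For an MA(q) process X_t = eps_t + sum_i theta_i eps_{t-i} with
Var(eps_t) = sigma^2, the variance is
  gamma(0) = sigma^2 * (1 + sum_i theta_i^2).
  sum_i theta_i^2 = (0.214)^2 + (0.5)^2 + (0.525)^2 = 0.045796 + 0.25 + 0.275625 = 0.571421.
  gamma(0) = 5 * (1 + 0.571421) = 5 * 1.571421 = 7.857105, which rounds to 7.8571.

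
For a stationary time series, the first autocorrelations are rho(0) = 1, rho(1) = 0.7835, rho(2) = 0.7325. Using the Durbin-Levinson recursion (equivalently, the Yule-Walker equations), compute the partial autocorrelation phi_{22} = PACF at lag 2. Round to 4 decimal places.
\phi_{22} = 0.3072

The PACF at lag k is phi_{kk}, the last component of the solution
to the Yule-Walker system G_k phi = r_k where
  (G_k)_{ij} = rho(|i - j|), (r_k)_i = rho(i), i,j = 1..k.
Equivalently, Durbin-Levinson gives phi_{kk} iteratively:
  phi_{11} = rho(1)
  phi_{kk} = [rho(k) - sum_{j=1..k-1} phi_{k-1,j} rho(k-j)]
            / [1 - sum_{j=1..k-1} phi_{k-1,j} rho(j)],
  phi_{k,j} = phi_{k-1,j} - phi_{kk} phi_{k-1,k-j},  j = 1..k-1.
Step k = 1:
  phi_11 = rho(1) = 0.7835.
Step k = 2:
  phi_22 = [rho(2) - phi_11 rho(1)] / [1 - phi_11 rho(1)] = [0.7325 - (0.7835)(0.7835)] / [1 - (0.7835)(0.7835)]
         = 0.11862775 / 0.38612775 = 0.3072.
Therefore phi_{22} = 0.3072.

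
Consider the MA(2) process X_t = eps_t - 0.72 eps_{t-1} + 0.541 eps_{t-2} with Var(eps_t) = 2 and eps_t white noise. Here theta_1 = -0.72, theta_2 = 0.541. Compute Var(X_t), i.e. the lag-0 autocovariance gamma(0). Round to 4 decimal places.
\gamma(0) = 3.6222

For an MA(q) process X_t = eps_t + sum_i theta_i eps_{t-i} with
Var(eps_t) = sigma^2, the variance is
  gamma(0) = sigma^2 * (1 + sum_i theta_i^2).
  sum_i theta_i^2 = (-0.72)^2 + (0.541)^2 = 0.5184 + 0.292681 = 0.811081.
  gamma(0) = 2 * (1 + 0.811081) = 2 * 1.811081 = 3.622162, which rounds to 3.6222.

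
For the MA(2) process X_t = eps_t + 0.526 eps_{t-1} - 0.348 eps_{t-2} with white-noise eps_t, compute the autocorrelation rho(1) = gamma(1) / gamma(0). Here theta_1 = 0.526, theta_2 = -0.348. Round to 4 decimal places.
\rho(1) = 0.2454

For an MA(q) process with theta_0 = 1, the autocovariance is
  gamma(k) = sigma^2 * sum_{i=0..q-k} theta_i * theta_{i+k},
and rho(k) = gamma(k) / gamma(0). Sigma^2 cancels.
  numerator   = (1)*(0.526) + (0.526)*(-0.348) = 0.342952.
  denominator = (1)^2 + (0.526)^2 + (-0.348)^2 = 1.39778.
  rho(1) = 0.342952 / 1.39778 = 0.2454.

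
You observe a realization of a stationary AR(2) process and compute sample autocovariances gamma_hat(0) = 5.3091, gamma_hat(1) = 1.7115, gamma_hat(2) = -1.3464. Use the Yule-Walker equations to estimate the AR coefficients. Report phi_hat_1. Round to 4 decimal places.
\hat\phi_{1} = 0.4510

The Yule-Walker equations for an AR(p) process read, in matrix form,
  Gamma_p phi = r_p,   with   (Gamma_p)_{ij} = gamma(|i - j|),
                       (r_p)_i = gamma(i),   i,j = 1..p.
Substitute the sample gammas (Toeplitz matrix and right-hand side of size 2):
  Gamma_p = [[5.3091, 1.7115], [1.7115, 5.3091]]
  r_p     = [1.7115, -1.3464]
Written out:
  5.3091 phi_1 + 1.7115 phi_2 = 1.7115
  1.7115 phi_1 + 5.3091 phi_2 = -1.3464
Solve by Cramer's rule:
  det = gamma(0)^2 - gamma(1)^2 = (5.3091)^2 - (1.7115)^2 = 28.18654281 - 2.92923225 = 25.25731056
  phi_hat_1 = [gamma(1) gamma(0) - gamma(1) gamma(2)] / det = [(1.7115)(5.3091) - (1.7115)(-1.3464)] / 25.25731056 = 11.39088825 / 25.25731056 = 0.451
  phi_hat_2 = [gamma(0) gamma(2) - gamma(1)^2] / det = [(5.3091)(-1.3464) - (1.7115)^2] / 25.25731056 = -10.07740449 / 25.25731056 = -0.399
So phi_hat = [0.4510, -0.3990].
Therefore phi_hat_1 = 0.4510.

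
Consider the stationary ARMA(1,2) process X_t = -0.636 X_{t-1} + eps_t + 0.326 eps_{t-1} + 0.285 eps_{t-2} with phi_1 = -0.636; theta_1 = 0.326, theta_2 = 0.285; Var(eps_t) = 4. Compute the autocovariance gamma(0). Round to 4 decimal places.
\gamma(0) = 5.9460

Multiply the model equation by X_{t-k} and take expectations. With theta_0 = psi_0 = 1 and psi_j the MA(infinity) weights, this gives
  gamma(k) - sum_i phi_i gamma(k-i) = c_k,
  c_k = sigma^2 * sum_{j=k..q} theta_j psi_{j-k}   (c_k = 0 for k > q),
using gamma(-m) = gamma(m).
psi-weights needed (psi_j = theta_j + sum_i phi_i psi_{j-i}):
  psi_1 = theta_1 + phi_1 = 0.326 + (-0.636) = -0.31
  psi_2 = theta_2 + phi_1 psi_1 = 0.285 + (-0.636)(-0.31) = 0.48216
Right-hand sides:
  c_0 = sigma^2 (1 + theta_1 psi_1 + theta_2 psi_2) = 4 * (1 + (0.326)(-0.31) + (0.285)(0.48216)) = 4 * 1.036356 = 4.145422
  c_1 = sigma^2 (theta_1 + theta_2 psi_1) = 4 * (0.326 + (0.285)(-0.31)) = 0.9506
  c_2 = sigma^2 theta_2 = 4 * (0.285) = 1.14
Equations for k = 0 and k = 1 (AR order 1):
  gamma(0) = phi_1 gamma(1) + c_0
  gamma(1) = phi_1 gamma(0) + c_1
Substituting the second into the first: gamma(0) (1 - phi_1^2) = c_0 + phi_1 c_1, so
  gamma(0) = (c_0 + phi_1 c_1) / (1 - phi_1^2) = (4.145422 + (-0.636)(0.9506)) / (1 - (-0.636)^2) = 3.540841 / 0.595504 = 5.945956.
Therefore gamma(0) = 5.9460 (to 4 decimal places).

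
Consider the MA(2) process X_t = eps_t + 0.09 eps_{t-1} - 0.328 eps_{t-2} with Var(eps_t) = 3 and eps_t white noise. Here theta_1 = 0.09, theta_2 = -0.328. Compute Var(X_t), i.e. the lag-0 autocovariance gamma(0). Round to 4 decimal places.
\gamma(0) = 3.3471

For an MA(q) process X_t = eps_t + sum_i theta_i eps_{t-i} with
Var(eps_t) = sigma^2, the variance is
  gamma(0) = sigma^2 * (1 + sum_i theta_i^2).
  sum_i theta_i^2 = (0.09)^2 + (-0.328)^2 = 0.0081 + 0.107584 = 0.115684.
  gamma(0) = 3 * (1 + 0.115684) = 3 * 1.115684 = 3.347052, which rounds to 3.3471.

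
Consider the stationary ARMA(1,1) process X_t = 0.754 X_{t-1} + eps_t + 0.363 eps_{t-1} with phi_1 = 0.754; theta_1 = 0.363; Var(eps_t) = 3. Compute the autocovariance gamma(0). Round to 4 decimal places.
\gamma(0) = 11.6749

Multiply the model equation by X_{t-k} and take expectations. With theta_0 = psi_0 = 1 and psi_j the MA(infinity) weights, this gives
  gamma(k) - sum_i phi_i gamma(k-i) = c_k,
  c_k = sigma^2 * sum_{j=k..q} theta_j psi_{j-k}   (c_k = 0 for k > q),
using gamma(-m) = gamma(m).
psi-weights needed (psi_j = theta_j + sum_i phi_i psi_{j-i}):
  psi_1 = theta_1 + phi_1 = 0.363 + (0.754) = 1.117
Right-hand sides:
  c_0 = sigma^2 (1 + theta_1 psi_1) = 3 * (1 + (0.363)(1.117)) = 3 * 1.405471 = 4.216413
  c_1 = sigma^2 theta_1 = 3 * (0.363) = 1.089
  c_2 = 0
Equations for k = 0 and k = 1 (AR order 1):
  gamma(0) = phi_1 gamma(1) + c_0
  gamma(1) = phi_1 gamma(0) + c_1
Substituting the second into the first: gamma(0) (1 - phi_1^2) = c_0 + phi_1 c_1, so
  gamma(0) = (c_0 + phi_1 c_1) / (1 - phi_1^2) = (4.216413 + (0.754)(1.089)) / (1 - (0.754)^2) = 5.037519 / 0.431484 = 11.674869.
Therefore gamma(0) = 11.6749 (to 4 decimal places).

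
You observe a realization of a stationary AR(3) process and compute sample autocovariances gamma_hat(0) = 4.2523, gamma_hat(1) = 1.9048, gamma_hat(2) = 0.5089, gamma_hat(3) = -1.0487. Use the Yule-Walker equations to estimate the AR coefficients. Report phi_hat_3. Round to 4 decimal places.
\hat\phi_{3} = -0.3290

The Yule-Walker equations for an AR(p) process read, in matrix form,
  Gamma_p phi = r_p,   with   (Gamma_p)_{ij} = gamma(|i - j|),
                       (r_p)_i = gamma(i),   i,j = 1..p.
Substitute the sample gammas (Toeplitz matrix and right-hand side of size 3):
  Gamma_p = [[4.2523, 1.9048, 0.5089], [1.9048, 4.2523, 1.9048], [0.5089, 1.9048, 4.2523]]
  r_p     = [1.9048, 0.5089, -1.0487]
Written out (R1..R3):
  (R1) 4.2523 phi_1 + 1.9048 phi_2 + 0.5089 phi_3 = 1.9048
  (R2) 1.9048 phi_1 + 4.2523 phi_2 + 1.9048 phi_3 = 0.5089
  (R3) 0.5089 phi_1 + 1.9048 phi_2 + 4.2523 phi_3 = -1.0487
Gaussian elimination:
  R2 <- R2 - (1.9048/4.2523) R1 = R2 - (0.447946) R1:  3.399053 phi_2 + 1.67684 phi_3 = -0.344347
  R3 <- R3 - (0.5089/4.2523) R1 = R3 - (0.119676) R1:  1.67684 phi_2 + 4.191397 phi_3 = -1.27666
  R3 <- R3 - (1.67684/3.399053) R2 = R3 - (0.493326) R2:  3.364168 phi_3 = -1.106784
Back-substitution:
  phi_hat_3 = -1.106784 / 3.364168 = -0.328992
  phi_hat_2 = (-0.344347 - (1.67684)(-0.328992)) / 3.399053 = 0.060993
  phi_hat_1 = (1.9048 - (1.9048)(0.060993) - (0.5089)(-0.328992)) / 4.2523 = 0.459997
So phi_hat = [0.4600, 0.0610, -0.3290].
Therefore phi_hat_3 = -0.3290.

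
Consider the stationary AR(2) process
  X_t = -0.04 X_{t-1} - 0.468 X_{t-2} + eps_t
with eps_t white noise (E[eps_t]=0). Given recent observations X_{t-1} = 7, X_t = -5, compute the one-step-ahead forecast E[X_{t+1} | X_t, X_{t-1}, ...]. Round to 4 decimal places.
E[X_{t+1} \mid \mathcal F_t] = -3.0760

For an AR(p) model X_t = c + sum_i phi_i X_{t-i} + eps_t, the
one-step-ahead conditional mean is
  E[X_{t+1} | X_t, ...] = c + sum_i phi_i X_{t+1-i}.
Substitute known values:
  E[X_{t+1} | ...] = (-0.04) * (-5) + (-0.468) * (7)
                   = -3.0760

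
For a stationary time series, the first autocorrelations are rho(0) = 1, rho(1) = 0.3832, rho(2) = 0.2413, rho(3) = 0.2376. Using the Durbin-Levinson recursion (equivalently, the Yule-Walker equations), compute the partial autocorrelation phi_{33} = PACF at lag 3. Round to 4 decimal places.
\phi_{33} = 0.1340

The PACF at lag k is phi_{kk}, the last component of the solution
to the Yule-Walker system G_k phi = r_k where
  (G_k)_{ij} = rho(|i - j|), (r_k)_i = rho(i), i,j = 1..k.
Equivalently, Durbin-Levinson gives phi_{kk} iteratively:
  phi_{11} = rho(1)
  phi_{kk} = [rho(k) - sum_{j=1..k-1} phi_{k-1,j} rho(k-j)]
            / [1 - sum_{j=1..k-1} phi_{k-1,j} rho(j)],
  phi_{k,j} = phi_{k-1,j} - phi_{kk} phi_{k-1,k-j},  j = 1..k-1.
Step k = 1:
  phi_11 = rho(1) = 0.3832.
Step k = 2:
  phi_22 = [rho(2) - phi_11 rho(1)] / [1 - phi_11 rho(1)] = [0.2413 - (0.3832)(0.3832)] / [1 - (0.3832)(0.3832)]
         = 0.09445776 / 0.85315776 = 0.110715.
  Update: phi_21 = phi_11 - phi_22 phi_11 = 0.3832 - (0.110715)(0.3832) = 0.340774.
Step k = 3:
  phi_33 = [rho(3) - phi_21 rho(2) - phi_22 rho(1)] / [1 - phi_21 rho(1) - phi_22 rho(2)]
    numerator   = 0.2376 - (0.340774)(0.2413) - (0.110715)(0.3832) = 0.11294511
    denominator = 1 - (0.340774)(0.3832) - (0.110715)(0.2413) = 0.84269982
  phi_33 = 0.11294511 / 0.84269982 = 0.134.
Therefore phi_{33} = 0.1340.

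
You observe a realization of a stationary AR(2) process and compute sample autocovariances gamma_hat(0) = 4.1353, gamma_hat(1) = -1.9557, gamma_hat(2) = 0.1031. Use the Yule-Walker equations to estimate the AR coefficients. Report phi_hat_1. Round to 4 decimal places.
\hat\phi_{1} = -0.5940

The Yule-Walker equations for an AR(p) process read, in matrix form,
  Gamma_p phi = r_p,   with   (Gamma_p)_{ij} = gamma(|i - j|),
                       (r_p)_i = gamma(i),   i,j = 1..p.
Substitute the sample gammas (Toeplitz matrix and right-hand side of size 2):
  Gamma_p = [[4.1353, -1.9557], [-1.9557, 4.1353]]
  r_p     = [-1.9557, 0.1031]
Written out:
  4.1353 phi_1 - 1.9557 phi_2 = -1.9557
  -1.9557 phi_1 + 4.1353 phi_2 = 0.1031
Solve by Cramer's rule:
  det = gamma(0)^2 - gamma(1)^2 = (4.1353)^2 - (-1.9557)^2 = 17.10070609 - 3.82476249 = 13.2759436
  phi_hat_1 = [gamma(1) gamma(0) - gamma(1) gamma(2)] / det = [(-1.9557)(4.1353) - (-1.9557)(0.1031)] / 13.2759436 = -7.88577354 / 13.2759436 = -0.594
  phi_hat_2 = [gamma(0) gamma(2) - gamma(1)^2] / det = [(4.1353)(0.1031) - (-1.9557)^2] / 13.2759436 = -3.39841306 / 13.2759436 = -0.256
So phi_hat = [-0.5940, -0.2560].
Therefore phi_hat_1 = -0.5940.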